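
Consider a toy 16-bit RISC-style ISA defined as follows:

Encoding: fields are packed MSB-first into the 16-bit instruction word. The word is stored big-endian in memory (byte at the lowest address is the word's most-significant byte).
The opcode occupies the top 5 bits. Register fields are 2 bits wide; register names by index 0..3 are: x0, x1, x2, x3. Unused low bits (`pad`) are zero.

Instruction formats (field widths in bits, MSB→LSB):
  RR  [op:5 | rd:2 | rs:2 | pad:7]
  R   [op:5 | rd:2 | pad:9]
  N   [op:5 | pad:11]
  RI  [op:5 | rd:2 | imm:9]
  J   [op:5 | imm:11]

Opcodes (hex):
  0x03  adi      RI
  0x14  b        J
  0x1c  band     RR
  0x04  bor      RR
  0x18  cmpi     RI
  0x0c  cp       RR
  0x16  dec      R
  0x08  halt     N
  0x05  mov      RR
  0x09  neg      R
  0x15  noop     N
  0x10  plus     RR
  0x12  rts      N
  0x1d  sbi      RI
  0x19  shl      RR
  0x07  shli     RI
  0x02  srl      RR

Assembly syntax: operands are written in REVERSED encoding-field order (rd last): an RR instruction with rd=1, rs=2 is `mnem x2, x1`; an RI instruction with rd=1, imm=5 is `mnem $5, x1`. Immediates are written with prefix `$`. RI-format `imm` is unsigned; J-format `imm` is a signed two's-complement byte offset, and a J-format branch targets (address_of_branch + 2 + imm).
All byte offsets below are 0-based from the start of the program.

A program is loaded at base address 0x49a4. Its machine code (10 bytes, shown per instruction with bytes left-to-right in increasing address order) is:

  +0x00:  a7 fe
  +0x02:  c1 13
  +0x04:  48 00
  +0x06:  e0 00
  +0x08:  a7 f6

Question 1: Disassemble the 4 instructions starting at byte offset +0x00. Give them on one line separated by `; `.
off 0x00: read a7 fe as big → 0xa7fe
  op=0xa7fe>>11=0x14 ⇒ b (J)
  imm@[10:0]=0x7fe (s11→-2) ⇒ $-2
off 0x02: read c1 13 as big → 0xc113
  op=0xc113>>11=0x18 ⇒ cmpi (RI)
  rd@[10:9]=0x0 ⇒ x0
  imm@[8:0]=0x113 ⇒ $275
off 0x04: read 48 00 as big → 0x4800
  op=0x4800>>11=0x9 ⇒ neg (R)
  rd@[10:9]=0x0 ⇒ x0
off 0x06: read e0 00 as big → 0xe000
  op=0xe000>>11=0x1c ⇒ band (RR)
  rd@[10:9]=0x0 ⇒ x0
  rs@[8:7]=0x0 ⇒ x0

b $-2; cmpi $275, x0; neg x0; band x0, x0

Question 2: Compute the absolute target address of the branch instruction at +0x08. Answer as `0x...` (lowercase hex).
off 0x08: read a7 f6 as big → 0xa7f6
  opcode bits[15:11]=0x14: b/J
  [10:0] imm=2038 (s11→-10) = $-10
  target = base 0x49a4 + off 0x08 + 2 + imm -10 = 0x49a4

0x49a4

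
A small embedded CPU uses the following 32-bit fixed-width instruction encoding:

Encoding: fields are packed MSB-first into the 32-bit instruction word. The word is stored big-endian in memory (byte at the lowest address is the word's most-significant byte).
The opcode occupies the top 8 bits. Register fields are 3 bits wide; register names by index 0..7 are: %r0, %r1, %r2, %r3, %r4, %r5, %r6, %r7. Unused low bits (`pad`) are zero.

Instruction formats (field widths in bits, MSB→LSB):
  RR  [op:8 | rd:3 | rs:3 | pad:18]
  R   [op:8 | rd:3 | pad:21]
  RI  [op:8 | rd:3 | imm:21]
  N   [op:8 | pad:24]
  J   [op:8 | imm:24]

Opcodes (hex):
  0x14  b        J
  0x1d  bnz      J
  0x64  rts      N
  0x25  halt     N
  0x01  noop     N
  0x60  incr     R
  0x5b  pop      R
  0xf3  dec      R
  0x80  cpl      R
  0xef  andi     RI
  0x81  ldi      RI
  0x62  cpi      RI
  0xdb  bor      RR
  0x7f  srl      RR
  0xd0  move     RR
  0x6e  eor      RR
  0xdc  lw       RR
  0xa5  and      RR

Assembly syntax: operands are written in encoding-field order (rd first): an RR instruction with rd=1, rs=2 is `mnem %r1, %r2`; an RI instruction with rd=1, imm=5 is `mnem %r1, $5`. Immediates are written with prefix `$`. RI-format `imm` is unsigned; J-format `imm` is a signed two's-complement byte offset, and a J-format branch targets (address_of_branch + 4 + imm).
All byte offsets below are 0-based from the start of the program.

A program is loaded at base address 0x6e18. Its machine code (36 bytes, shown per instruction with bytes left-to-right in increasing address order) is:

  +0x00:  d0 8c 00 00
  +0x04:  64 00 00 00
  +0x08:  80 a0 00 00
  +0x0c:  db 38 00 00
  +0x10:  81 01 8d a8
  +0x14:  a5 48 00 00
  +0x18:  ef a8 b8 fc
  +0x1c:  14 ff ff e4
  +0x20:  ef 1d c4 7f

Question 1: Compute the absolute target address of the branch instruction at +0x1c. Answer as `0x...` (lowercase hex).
0x6e1c

off 0x1c: read 14 ff ff e4 as big → 0x14ffffe4
  op=0x14ffffe4>>24=0x14 ⇒ b (J)
  imm: (w>>0)&0xffffff=0xffffe4 (s24→-28) → $-28
  target = base 0x6e18 + off 0x1c + 4 + imm -28 = 0x6e1c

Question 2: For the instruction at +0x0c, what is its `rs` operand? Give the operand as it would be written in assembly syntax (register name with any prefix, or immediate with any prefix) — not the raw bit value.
%r6

off 0x0c: read db 38 00 00 as big → 0xdb380000
  op=0xdb380000>>24=0xdb ⇒ bor (RR)
  rd: (w>>21)&0x7=0x1 → %r1
  rs: (w>>18)&0x7=0x6 → %r6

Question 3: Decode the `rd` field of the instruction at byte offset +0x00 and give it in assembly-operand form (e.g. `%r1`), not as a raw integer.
%r4

+0x00: d0 8c 00 00 ⇒ word 0xd08c0000 (big)
  opcode bits[31:24]=0xd0: move/RR
  rd: (w>>21)&0x7=0x4 → %r4
  rs: (w>>18)&0x7=0x3 → %r3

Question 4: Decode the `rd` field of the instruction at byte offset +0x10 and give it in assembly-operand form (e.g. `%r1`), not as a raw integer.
+0x10: 81 01 8d a8 ⇒ word 0x81018da8 (big)
  opcode bits[31:24]=0x81: ldi/RI
  rd: (w>>21)&0x7=0x0 → %r0
  imm: (w>>0)&0x1fffff=0x18da8 → $101800

%r0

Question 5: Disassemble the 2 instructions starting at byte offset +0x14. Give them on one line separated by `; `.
and %r2, %r2; andi %r5, $571644

+0x14: a5 48 00 00 ⇒ word 0xa5480000 (big)
  op=0xa5480000>>24=0xa5 ⇒ and (RR)
  rd: (w>>21)&0x7=0x2 → %r2
  rs: (w>>18)&0x7=0x2 → %r2
+0x18: ef a8 b8 fc ⇒ word 0xefa8b8fc (big)
  op=0xefa8b8fc>>24=0xef ⇒ andi (RI)
  rd: (w>>21)&0x7=0x5 → %r5
  imm: (w>>0)&0x1fffff=0x8b8fc → $571644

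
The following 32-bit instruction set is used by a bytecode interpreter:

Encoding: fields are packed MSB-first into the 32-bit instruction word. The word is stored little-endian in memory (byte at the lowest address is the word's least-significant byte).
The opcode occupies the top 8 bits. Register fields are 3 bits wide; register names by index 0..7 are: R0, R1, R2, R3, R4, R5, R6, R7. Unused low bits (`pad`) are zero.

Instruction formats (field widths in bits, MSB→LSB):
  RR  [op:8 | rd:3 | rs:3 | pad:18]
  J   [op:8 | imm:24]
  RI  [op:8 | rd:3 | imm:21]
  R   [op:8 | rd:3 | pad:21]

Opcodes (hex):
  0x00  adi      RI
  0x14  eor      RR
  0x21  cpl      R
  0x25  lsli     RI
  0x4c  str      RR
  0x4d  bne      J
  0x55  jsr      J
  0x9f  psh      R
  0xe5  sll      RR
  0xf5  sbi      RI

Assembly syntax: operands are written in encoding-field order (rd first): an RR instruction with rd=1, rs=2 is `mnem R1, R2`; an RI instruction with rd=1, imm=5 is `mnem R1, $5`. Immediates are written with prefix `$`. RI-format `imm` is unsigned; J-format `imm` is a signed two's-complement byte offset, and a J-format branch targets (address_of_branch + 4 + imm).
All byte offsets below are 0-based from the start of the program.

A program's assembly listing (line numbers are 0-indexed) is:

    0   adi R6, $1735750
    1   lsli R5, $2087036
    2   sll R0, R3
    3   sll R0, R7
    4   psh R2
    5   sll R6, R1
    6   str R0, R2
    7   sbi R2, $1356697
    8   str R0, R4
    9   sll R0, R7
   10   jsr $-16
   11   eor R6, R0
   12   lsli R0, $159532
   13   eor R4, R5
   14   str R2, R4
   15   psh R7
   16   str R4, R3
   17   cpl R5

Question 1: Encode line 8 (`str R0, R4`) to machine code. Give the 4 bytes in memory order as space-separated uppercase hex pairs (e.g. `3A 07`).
line 8 (str): pack op=0x4c:8|rd=0:3|rs=4:3|pad=0:18 = 0x4c100000; little→ 00 00 10 4c

00 00 10 4C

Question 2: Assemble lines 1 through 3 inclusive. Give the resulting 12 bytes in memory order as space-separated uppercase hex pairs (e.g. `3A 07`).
L1: lsli op=0x25:8|rd=5:3|imm=2087036:21 ⇒ 0x25bfd87c ⇒ little 7c d8 bf 25
L2: sll op=0xe5:8|rd=0:3|rs=3:3|pad=0:18 ⇒ 0xe50c0000 ⇒ little 00 00 0c e5
L3: sll op=0xe5:8|rd=0:3|rs=7:3|pad=0:18 ⇒ 0xe51c0000 ⇒ little 00 00 1c e5

7C D8 BF 25 00 00 0C E5 00 00 1C E5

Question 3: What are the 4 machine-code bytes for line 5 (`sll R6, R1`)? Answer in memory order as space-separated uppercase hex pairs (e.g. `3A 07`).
5. sll fields op=0xe5:8|rd=6:3|rs=1:3|pad=0:18 → word e5c40000h → 00 00 c4 e5

00 00 C4 E5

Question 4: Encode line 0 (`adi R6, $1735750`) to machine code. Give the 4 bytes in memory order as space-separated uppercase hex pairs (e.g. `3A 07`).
L0: adi op=0x0:8|rd=6:3|imm=1735750:21 ⇒ 0x00da7c46 ⇒ little 46 7c da 00

46 7C DA 00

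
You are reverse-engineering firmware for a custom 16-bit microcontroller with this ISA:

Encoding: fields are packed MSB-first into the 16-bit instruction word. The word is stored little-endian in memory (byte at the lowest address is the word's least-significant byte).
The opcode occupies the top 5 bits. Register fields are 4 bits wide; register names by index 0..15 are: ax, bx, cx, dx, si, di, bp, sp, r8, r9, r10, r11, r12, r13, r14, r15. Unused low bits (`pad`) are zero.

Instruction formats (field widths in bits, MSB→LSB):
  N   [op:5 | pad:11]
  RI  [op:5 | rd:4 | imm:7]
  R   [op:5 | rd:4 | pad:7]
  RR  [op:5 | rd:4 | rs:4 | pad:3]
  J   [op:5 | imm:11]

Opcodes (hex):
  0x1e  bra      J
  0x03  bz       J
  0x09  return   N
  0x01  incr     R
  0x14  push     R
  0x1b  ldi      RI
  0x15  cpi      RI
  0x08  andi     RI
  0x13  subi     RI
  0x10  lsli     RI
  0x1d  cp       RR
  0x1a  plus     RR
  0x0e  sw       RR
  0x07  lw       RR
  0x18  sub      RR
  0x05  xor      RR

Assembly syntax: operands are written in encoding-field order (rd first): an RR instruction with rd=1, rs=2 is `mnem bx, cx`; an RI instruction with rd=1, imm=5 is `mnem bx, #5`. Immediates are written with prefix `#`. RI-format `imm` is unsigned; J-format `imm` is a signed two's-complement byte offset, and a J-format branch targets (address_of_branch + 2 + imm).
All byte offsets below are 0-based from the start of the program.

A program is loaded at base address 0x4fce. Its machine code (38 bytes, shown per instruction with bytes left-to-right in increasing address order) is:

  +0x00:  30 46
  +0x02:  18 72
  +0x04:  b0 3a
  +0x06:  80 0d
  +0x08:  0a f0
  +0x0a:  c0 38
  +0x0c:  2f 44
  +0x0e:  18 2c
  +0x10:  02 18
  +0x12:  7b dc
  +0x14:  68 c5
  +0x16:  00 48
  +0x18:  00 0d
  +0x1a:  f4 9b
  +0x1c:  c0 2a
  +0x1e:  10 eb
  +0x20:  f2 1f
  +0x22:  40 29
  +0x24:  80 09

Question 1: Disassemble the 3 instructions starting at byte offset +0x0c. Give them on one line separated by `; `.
andi r8, #47; xor r8, dx; bz #2

[0c] 2f 44 → 0x442f
  opcode bits[15:11]=0x8: andi/RI
  rd: (w>>7)&0xf=0x8 → r8
  imm: (w>>0)&0x7f=0x2f → #47
[0e] 18 2c → 0x2c18
  opcode bits[15:11]=0x5: xor/RR
  rd: (w>>7)&0xf=0x8 → r8
  rs: (w>>3)&0xf=0x3 → dx
[10] 02 18 → 0x1802
  opcode bits[15:11]=0x3: bz/J
  imm: (w>>0)&0x7ff=0x2 → #2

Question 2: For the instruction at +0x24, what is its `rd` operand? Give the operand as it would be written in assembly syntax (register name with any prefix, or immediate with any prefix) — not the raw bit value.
off 0x24: read 80 09 as little → 0x0980
  top 5b → 0x1 → incr [R]
  rd@[10:7]=0x3 ⇒ dx

dx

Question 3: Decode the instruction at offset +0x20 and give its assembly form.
bz #-14

+0x20: f2 1f ⇒ word 0x1ff2 (little)
  op=0x1ff2>>11=0x3 ⇒ bz (J)
  imm: (w>>0)&0x7ff=0x7f2 (s11→-14) → #-14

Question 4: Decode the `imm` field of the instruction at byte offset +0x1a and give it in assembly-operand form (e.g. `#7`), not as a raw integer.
#116

off 0x1a: read f4 9b as little → 0x9bf4
  opcode bits[15:11]=0x13: subi/RI
  rd: (w>>7)&0xf=0x7 → sp
  imm: (w>>0)&0x7f=0x74 → #116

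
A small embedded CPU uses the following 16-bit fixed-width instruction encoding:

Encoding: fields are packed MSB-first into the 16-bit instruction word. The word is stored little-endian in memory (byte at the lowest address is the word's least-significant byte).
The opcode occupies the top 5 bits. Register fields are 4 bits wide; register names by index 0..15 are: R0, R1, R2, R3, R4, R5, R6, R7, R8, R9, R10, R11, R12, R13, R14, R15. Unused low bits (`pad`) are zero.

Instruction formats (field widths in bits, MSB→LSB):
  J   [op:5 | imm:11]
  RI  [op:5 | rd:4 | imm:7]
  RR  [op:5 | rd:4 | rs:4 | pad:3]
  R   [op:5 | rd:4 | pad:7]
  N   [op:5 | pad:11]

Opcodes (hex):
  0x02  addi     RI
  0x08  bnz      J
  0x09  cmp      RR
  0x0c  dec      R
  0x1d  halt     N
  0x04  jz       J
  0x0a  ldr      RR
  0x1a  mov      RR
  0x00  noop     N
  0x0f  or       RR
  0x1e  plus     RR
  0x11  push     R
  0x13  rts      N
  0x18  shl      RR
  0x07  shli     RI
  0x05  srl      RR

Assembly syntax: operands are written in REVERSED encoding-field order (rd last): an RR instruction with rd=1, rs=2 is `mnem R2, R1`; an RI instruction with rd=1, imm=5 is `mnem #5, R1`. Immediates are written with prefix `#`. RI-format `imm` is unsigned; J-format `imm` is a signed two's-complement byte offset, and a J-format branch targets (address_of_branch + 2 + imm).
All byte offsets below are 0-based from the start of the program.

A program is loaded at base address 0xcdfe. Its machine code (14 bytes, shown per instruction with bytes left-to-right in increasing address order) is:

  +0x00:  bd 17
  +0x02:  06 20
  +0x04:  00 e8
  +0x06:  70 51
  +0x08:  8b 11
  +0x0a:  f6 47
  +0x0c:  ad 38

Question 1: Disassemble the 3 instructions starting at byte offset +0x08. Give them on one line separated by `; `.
addi #11, R3; bnz #-10; shli #45, R1

+0x08: 8b 11 ⇒ word 0x118b (little)
  op=0x118b>>11=0x2 ⇒ addi (RI)
  rd@[10:7]=0x3 ⇒ R3
  imm@[6:0]=0xb ⇒ #11
+0x0a: f6 47 ⇒ word 0x47f6 (little)
  op=0x47f6>>11=0x8 ⇒ bnz (J)
  imm@[10:0]=0x7f6 (s11→-10) ⇒ #-10
+0x0c: ad 38 ⇒ word 0x38ad (little)
  op=0x38ad>>11=0x7 ⇒ shli (RI)
  rd@[10:7]=0x1 ⇒ R1
  imm@[6:0]=0x2d ⇒ #45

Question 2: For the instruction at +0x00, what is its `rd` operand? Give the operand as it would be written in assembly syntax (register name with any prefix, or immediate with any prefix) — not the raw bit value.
R15

+0x00: bd 17 ⇒ word 0x17bd (little)
  op=0x17bd>>11=0x2 ⇒ addi (RI)
  [10:7] rd=15 = R15
  [6:0] imm=61 = #61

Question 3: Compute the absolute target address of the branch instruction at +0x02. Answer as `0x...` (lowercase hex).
+0x02: 06 20 ⇒ word 0x2006 (little)
  opcode bits[15:11]=0x4: jz/J
  imm: (w>>0)&0x7ff=0x6 → #6
  target = base 0xcdfe + off 0x02 + 2 + imm 6 = 0xce08

0xce08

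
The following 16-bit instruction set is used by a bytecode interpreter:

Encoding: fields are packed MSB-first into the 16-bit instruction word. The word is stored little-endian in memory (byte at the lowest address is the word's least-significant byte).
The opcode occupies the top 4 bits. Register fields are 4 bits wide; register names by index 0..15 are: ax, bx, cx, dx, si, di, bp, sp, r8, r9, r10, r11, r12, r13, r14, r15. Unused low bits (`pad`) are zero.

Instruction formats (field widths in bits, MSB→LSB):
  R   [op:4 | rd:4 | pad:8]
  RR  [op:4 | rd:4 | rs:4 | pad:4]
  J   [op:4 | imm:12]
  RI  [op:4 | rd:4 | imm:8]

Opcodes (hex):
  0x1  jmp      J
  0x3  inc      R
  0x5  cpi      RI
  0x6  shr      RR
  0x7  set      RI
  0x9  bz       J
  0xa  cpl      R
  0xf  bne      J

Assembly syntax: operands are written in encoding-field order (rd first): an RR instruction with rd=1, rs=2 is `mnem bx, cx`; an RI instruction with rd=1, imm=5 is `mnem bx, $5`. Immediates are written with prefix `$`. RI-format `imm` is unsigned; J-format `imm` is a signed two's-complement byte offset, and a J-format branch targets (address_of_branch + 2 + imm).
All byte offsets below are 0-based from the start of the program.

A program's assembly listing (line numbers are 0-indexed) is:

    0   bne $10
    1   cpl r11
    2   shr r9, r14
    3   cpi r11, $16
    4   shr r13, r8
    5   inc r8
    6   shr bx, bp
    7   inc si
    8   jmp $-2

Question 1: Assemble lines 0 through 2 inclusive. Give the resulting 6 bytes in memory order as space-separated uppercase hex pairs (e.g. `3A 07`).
0A F0 00 AB E0 69

L0: bne op=0xf:4|imm=10:12 ⇒ 0xf00a ⇒ little 0a f0
L1: cpl op=0xa:4|rd=11:4|pad=0:8 ⇒ 0xab00 ⇒ little 00 ab
L2: shr op=0x6:4|rd=9:4|rs=14:4|pad=0:4 ⇒ 0x69e0 ⇒ little e0 69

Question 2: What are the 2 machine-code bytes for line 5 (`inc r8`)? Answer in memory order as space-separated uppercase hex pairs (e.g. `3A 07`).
line 5 (inc): pack op=0x3:4|rd=8:4|pad=0:8 = 0x3800; little→ 00 38

00 38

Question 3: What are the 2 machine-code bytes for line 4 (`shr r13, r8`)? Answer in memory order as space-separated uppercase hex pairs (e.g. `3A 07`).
L4: shr op=0x6:4|rd=13:4|rs=8:4|pad=0:4 ⇒ 0x6d80 ⇒ little 80 6d

80 6D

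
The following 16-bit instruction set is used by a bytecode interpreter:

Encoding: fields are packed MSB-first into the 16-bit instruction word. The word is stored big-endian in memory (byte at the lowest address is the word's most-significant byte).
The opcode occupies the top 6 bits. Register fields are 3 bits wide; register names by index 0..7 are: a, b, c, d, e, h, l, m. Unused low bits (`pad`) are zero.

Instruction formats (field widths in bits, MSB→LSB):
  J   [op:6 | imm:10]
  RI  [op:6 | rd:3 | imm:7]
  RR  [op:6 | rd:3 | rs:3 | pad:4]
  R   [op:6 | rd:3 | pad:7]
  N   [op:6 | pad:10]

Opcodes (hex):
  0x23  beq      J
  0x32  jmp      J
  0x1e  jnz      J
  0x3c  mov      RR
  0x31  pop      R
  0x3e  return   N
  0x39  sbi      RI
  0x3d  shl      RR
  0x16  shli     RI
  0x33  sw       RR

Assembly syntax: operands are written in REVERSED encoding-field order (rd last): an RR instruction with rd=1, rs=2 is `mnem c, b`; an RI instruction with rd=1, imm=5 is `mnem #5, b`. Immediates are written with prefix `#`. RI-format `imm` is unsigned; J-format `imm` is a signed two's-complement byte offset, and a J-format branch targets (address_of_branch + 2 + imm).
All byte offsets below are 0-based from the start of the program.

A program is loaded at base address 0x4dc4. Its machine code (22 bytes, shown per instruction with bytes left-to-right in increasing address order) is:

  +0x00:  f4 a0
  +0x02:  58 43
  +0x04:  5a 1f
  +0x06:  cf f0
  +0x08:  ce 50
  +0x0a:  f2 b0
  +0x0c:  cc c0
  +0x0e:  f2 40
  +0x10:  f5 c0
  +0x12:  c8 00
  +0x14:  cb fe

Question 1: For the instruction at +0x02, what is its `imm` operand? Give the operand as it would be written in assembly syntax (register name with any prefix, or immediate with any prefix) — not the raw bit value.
#67

+0x02: 58 43 ⇒ word 0x5843 (big)
  op=0x5843>>10=0x16 ⇒ shli (RI)
  [9:7] rd=0 = a
  [6:0] imm=67 = #67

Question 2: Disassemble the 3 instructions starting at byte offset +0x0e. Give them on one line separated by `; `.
mov e, e; shl e, d; jmp #0

+0x0e: f2 40 ⇒ word 0xf240 (big)
  top 6b → 0x3c → mov [RR]
  rd@[9:7]=0x4 ⇒ e
  rs@[6:4]=0x4 ⇒ e
+0x10: f5 c0 ⇒ word 0xf5c0 (big)
  top 6b → 0x3d → shl [RR]
  rd@[9:7]=0x3 ⇒ d
  rs@[6:4]=0x4 ⇒ e
+0x12: c8 00 ⇒ word 0xc800 (big)
  top 6b → 0x32 → jmp [J]
  imm@[9:0]=0x0 ⇒ #0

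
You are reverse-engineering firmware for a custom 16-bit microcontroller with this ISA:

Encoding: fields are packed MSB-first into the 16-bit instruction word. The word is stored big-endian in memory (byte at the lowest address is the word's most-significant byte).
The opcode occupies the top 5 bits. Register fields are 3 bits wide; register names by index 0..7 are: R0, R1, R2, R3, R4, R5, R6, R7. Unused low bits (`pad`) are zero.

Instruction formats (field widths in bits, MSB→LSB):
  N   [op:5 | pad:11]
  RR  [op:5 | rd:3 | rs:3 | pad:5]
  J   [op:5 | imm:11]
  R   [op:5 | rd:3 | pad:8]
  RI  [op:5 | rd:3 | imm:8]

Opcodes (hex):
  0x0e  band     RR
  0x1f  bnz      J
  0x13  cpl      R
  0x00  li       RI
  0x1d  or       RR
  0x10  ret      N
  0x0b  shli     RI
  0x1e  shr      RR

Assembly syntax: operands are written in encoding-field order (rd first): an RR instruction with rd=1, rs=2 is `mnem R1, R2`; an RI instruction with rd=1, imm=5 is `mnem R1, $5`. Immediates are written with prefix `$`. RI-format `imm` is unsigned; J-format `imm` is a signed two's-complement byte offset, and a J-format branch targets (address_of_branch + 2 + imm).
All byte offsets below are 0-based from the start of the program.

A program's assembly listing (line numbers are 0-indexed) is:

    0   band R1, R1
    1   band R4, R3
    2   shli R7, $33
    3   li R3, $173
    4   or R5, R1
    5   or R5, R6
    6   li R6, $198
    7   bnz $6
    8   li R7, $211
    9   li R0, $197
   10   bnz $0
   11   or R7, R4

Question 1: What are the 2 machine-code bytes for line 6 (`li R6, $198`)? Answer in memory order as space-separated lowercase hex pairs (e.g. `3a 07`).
line 6 (li): pack op=0x0:5|rd=6:3|imm=198:8 = 0x06c6; big→ 06 c6

06 c6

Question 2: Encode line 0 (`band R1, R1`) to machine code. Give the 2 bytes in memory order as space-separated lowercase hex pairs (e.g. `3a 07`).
71 20

0. band fields op=0xe:5|rd=1:3|rs=1:3|pad=0:5 → word 7120h → 71 20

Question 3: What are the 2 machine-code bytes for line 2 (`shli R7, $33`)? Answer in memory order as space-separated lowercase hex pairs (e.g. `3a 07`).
5f 21

line 2 (shli): pack op=0xb:5|rd=7:3|imm=33:8 = 0x5f21; big→ 5f 21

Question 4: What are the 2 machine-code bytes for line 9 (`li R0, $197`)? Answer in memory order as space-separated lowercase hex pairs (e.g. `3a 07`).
00 c5

L9: li op=0x0:5|rd=0:3|imm=197:8 ⇒ 0x00c5 ⇒ big 00 c5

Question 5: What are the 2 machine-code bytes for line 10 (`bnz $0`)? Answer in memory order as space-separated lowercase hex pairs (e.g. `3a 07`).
f8 00

L10: bnz op=0x1f:5|imm=0:11 ⇒ 0xf800 ⇒ big f8 00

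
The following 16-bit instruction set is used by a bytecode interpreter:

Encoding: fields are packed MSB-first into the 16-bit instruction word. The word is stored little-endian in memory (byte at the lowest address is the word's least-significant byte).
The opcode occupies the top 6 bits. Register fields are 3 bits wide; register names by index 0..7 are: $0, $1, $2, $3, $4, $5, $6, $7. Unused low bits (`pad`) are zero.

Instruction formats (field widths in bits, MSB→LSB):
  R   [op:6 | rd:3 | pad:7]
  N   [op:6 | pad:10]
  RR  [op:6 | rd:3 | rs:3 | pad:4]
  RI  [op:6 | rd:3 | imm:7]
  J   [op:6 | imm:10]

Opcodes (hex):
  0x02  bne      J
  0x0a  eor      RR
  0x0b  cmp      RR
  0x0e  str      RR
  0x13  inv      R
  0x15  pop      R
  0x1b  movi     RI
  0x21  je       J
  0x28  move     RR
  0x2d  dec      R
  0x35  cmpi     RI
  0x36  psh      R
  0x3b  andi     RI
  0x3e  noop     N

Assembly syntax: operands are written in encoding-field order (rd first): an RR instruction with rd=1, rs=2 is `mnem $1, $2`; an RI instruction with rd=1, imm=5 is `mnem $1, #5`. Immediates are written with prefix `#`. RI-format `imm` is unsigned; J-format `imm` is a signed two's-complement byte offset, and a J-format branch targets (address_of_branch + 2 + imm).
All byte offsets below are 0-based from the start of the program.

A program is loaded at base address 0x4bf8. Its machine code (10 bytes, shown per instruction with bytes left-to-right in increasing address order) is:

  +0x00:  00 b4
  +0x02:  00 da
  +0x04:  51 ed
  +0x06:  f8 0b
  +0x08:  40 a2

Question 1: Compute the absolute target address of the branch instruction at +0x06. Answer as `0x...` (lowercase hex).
off 0x06: read f8 0b as little → 0x0bf8
  opcode bits[15:10]=0x2: bne/J
  [9:0] imm=1016 (s10→-8) = #-8
  target = base 0x4bf8 + off 0x06 + 2 + imm -8 = 0x4bf8

0x4bf8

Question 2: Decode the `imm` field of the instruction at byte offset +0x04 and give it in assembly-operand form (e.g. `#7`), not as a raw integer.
#81

off 0x04: read 51 ed as little → 0xed51
  top 6b → 0x3b → andi [RI]
  rd: (w>>7)&0x7=0x2 → $2
  imm: (w>>0)&0x7f=0x51 → #81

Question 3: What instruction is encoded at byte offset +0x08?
move $4, $4

off 0x08: read 40 a2 as little → 0xa240
  op=0xa240>>10=0x28 ⇒ move (RR)
  [9:7] rd=4 = $4
  [6:4] rs=4 = $4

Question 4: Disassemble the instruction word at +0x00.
[00] 00 b4 → 0xb400
  op=0xb400>>10=0x2d ⇒ dec (R)
  rd@[9:7]=0x0 ⇒ $0

dec $0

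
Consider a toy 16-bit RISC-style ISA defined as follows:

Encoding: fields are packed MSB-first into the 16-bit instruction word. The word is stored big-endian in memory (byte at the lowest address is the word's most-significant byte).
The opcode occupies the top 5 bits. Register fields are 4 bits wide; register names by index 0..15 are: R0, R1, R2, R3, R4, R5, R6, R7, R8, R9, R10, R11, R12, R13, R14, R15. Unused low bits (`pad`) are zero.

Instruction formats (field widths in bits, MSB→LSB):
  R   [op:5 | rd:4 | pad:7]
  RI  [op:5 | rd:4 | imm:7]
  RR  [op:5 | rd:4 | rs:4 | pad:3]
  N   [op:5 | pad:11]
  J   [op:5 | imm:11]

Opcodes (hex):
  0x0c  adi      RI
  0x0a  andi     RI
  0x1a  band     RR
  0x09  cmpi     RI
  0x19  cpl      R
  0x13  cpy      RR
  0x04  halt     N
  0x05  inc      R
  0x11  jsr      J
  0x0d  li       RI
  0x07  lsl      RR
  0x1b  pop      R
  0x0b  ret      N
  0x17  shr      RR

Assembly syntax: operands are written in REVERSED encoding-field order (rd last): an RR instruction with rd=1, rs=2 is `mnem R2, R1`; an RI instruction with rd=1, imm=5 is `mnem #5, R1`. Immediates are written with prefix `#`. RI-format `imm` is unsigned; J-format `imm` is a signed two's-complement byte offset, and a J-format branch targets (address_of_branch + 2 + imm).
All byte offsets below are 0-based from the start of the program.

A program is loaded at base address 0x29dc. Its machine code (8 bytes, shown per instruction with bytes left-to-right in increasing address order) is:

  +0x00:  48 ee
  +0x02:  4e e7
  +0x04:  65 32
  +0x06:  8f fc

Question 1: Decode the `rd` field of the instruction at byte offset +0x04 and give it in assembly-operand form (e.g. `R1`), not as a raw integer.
@+04  big-endian(65 32) = 0x6532
  op=0x6532>>11=0xc ⇒ adi (RI)
  rd@[10:7]=0xa ⇒ R10
  imm@[6:0]=0x32 ⇒ #50

R10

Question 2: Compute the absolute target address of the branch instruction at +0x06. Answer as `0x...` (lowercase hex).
off 0x06: read 8f fc as big → 0x8ffc
  top 5b → 0x11 → jsr [J]
  [10:0] imm=2044 (s11→-4) = #-4
  target = base 0x29dc + off 0x06 + 2 + imm -4 = 0x29e0

0x29e0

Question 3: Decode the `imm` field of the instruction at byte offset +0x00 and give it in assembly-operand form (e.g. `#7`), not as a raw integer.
[00] 48 ee → 0x48ee
  top 5b → 0x9 → cmpi [RI]
  rd: (w>>7)&0xf=0x1 → R1
  imm: (w>>0)&0x7f=0x6e → #110

#110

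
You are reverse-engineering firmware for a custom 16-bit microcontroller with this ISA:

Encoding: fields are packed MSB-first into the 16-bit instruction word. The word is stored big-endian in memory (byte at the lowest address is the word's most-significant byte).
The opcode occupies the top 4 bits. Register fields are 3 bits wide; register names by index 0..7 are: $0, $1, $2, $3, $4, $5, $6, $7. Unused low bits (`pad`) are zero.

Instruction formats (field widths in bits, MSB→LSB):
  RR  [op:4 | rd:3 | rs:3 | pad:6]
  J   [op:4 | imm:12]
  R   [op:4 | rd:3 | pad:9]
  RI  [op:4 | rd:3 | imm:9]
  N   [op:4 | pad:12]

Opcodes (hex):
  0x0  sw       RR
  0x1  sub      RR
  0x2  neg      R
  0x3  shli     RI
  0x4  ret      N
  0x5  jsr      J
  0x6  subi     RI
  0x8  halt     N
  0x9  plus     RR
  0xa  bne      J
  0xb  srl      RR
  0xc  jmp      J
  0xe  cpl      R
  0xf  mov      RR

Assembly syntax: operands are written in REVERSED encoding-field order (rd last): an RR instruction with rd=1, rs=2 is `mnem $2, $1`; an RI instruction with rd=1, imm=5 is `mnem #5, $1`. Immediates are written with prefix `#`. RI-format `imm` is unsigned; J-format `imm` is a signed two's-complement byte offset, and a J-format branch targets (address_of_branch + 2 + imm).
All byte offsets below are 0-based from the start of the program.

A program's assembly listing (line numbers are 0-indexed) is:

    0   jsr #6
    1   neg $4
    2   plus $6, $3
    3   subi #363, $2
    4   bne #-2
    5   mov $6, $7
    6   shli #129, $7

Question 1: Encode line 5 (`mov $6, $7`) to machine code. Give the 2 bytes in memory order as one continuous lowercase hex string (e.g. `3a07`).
ff80

5. mov fields op=0xf:4|rd=7:3|rs=6:3|pad=0:6 → word ff80h → ff 80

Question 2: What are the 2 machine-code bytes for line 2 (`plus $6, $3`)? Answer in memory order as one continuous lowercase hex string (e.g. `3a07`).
9780

2. plus fields op=0x9:4|rd=3:3|rs=6:3|pad=0:6 → word 9780h → 97 80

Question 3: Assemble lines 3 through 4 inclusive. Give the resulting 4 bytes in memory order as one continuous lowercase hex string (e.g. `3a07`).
656baffe

line 3 (subi): pack op=0x6:4|rd=2:3|imm=363:9 = 0x656b; big→ 65 6b
line 4 (bne): pack op=0xa:4|imm=-2:12 = 0xaffe; big→ af fe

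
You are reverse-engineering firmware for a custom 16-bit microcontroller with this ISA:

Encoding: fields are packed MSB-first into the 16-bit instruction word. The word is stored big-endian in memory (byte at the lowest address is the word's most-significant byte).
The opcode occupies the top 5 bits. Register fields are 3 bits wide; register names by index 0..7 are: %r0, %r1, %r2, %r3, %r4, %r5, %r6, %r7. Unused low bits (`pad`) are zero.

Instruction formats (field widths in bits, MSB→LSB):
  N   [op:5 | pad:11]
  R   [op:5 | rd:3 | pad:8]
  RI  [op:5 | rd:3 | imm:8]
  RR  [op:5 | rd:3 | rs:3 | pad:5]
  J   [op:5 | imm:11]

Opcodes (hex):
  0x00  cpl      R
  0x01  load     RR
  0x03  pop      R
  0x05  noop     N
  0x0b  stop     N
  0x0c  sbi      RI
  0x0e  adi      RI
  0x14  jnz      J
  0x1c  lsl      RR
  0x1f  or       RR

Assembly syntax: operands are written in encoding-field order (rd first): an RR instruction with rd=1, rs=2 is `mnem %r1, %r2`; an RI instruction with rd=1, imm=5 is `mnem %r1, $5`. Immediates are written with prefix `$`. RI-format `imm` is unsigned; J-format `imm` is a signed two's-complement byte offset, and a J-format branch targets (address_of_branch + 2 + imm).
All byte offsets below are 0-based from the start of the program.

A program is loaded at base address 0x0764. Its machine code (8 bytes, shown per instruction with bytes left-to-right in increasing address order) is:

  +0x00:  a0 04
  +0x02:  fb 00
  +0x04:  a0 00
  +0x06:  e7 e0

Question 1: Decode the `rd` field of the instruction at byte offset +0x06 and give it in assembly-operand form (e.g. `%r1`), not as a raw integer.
%r7

+0x06: e7 e0 ⇒ word 0xe7e0 (big)
  opcode bits[15:11]=0x1c: lsl/RR
  rd@[10:8]=0x7 ⇒ %r7
  rs@[7:5]=0x7 ⇒ %r7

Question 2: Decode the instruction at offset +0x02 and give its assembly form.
off 0x02: read fb 00 as big → 0xfb00
  opcode bits[15:11]=0x1f: or/RR
  rd@[10:8]=0x3 ⇒ %r3
  rs@[7:5]=0x0 ⇒ %r0

or %r3, %r0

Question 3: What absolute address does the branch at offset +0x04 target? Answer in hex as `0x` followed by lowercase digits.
0x076a

+0x04: a0 00 ⇒ word 0xa000 (big)
  op=0xa000>>11=0x14 ⇒ jnz (J)
  imm: (w>>0)&0x7ff=0x0 → $0
  target = base 0x0764 + off 0x04 + 2 + imm 0 = 0x076a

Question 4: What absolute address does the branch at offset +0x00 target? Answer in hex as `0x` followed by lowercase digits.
0x076a

+0x00: a0 04 ⇒ word 0xa004 (big)
  top 5b → 0x14 → jnz [J]
  imm: (w>>0)&0x7ff=0x4 → $4
  target = base 0x0764 + off 0x00 + 2 + imm 4 = 0x076a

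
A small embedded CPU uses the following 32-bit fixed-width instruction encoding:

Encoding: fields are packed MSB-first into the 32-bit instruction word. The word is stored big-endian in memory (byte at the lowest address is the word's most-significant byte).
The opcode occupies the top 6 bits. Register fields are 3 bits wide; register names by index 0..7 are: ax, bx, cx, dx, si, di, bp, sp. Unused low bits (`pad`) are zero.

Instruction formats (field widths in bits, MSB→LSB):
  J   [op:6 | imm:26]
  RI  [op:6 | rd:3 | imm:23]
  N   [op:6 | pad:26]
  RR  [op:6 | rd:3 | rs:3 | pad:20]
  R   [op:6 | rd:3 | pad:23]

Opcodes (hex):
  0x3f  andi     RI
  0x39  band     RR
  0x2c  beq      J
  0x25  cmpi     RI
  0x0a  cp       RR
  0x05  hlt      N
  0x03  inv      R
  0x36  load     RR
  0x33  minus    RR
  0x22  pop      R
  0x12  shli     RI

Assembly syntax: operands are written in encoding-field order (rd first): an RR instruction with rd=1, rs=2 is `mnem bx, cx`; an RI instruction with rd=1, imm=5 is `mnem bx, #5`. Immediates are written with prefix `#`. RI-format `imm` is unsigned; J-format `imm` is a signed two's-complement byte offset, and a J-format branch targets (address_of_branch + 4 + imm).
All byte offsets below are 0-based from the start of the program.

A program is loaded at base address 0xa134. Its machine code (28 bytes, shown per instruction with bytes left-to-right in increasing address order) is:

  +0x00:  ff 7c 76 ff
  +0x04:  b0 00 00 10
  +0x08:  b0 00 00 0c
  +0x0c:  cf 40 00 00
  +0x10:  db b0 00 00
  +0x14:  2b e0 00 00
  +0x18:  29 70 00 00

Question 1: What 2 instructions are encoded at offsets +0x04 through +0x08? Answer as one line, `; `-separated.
+0x04: b0 00 00 10 ⇒ word 0xb0000010 (big)
  top 6b → 0x2c → beq [J]
  imm@[25:0]=0x10 ⇒ #16
+0x08: b0 00 00 0c ⇒ word 0xb000000c (big)
  top 6b → 0x2c → beq [J]
  imm@[25:0]=0xc ⇒ #12

beq #16; beq #12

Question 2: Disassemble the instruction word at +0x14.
cp sp, bp

off 0x14: read 2b e0 00 00 as big → 0x2be00000
  top 6b → 0xa → cp [RR]
  rd: (w>>23)&0x7=0x7 → sp
  rs: (w>>20)&0x7=0x6 → bp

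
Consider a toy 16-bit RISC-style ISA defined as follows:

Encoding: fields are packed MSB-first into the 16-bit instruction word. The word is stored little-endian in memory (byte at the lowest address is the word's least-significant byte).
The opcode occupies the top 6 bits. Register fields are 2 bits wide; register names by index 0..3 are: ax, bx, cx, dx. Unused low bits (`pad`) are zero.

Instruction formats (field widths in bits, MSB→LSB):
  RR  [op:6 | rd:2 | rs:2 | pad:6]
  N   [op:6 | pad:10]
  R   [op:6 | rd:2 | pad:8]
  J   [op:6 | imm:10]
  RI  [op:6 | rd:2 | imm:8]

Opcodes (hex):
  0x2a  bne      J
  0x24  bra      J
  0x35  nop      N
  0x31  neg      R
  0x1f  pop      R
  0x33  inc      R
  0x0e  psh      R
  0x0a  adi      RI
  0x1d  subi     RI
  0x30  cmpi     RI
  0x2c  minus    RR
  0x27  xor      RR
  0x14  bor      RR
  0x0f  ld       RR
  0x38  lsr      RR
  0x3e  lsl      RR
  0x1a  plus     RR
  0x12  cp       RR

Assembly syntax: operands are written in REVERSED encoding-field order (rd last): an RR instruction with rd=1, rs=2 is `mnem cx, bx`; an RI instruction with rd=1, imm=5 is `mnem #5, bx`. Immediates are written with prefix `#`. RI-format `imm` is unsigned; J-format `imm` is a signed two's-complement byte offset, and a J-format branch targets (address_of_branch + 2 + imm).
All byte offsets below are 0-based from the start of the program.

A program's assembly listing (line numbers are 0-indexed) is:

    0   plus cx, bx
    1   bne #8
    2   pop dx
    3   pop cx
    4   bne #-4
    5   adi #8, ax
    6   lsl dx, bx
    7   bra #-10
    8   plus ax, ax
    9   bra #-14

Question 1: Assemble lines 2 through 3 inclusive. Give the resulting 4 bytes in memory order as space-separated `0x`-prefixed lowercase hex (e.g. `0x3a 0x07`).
0x00 0x7f 0x00 0x7e

line 2 (pop): pack op=0x1f:6|rd=3:2|pad=0:8 = 0x7f00; little→ 00 7f
line 3 (pop): pack op=0x1f:6|rd=2:2|pad=0:8 = 0x7e00; little→ 00 7e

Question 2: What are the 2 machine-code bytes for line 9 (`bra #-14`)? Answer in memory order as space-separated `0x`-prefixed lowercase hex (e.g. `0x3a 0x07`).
0xf2 0x93

9. bra fields op=0x24:6|imm=-14:10 → word 93f2h → f2 93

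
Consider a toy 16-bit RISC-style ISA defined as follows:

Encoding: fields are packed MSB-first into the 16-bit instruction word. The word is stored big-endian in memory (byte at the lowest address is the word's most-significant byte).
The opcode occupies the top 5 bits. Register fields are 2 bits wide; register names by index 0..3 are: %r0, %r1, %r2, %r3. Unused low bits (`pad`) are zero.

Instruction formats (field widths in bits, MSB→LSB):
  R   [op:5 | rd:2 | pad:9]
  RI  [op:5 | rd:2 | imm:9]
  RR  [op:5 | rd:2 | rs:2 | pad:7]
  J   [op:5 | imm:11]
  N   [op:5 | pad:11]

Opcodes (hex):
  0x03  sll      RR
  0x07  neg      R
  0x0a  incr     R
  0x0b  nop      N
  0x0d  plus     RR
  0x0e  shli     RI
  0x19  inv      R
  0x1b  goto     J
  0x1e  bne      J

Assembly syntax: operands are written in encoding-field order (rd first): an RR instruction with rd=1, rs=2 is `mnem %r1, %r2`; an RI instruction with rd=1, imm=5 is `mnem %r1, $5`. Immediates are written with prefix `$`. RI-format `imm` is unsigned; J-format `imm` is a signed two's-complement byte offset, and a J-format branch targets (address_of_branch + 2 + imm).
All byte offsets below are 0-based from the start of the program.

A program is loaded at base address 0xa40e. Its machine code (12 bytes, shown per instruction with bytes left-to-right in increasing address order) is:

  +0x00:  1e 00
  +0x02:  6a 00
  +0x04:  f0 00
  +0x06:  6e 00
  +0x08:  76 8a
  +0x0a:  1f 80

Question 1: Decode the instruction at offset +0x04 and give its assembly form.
bne $0

@+04  big-endian(f0 00) = 0xf000
  opcode bits[15:11]=0x1e: bne/J
  imm: (w>>0)&0x7ff=0x0 → $0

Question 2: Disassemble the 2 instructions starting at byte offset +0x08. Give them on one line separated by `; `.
@+08  big-endian(76 8a) = 0x768a
  top 5b → 0xe → shli [RI]
  [10:9] rd=3 = %r3
  [8:0] imm=138 = $138
@+0a  big-endian(1f 80) = 0x1f80
  top 5b → 0x3 → sll [RR]
  [10:9] rd=3 = %r3
  [8:7] rs=3 = %r3

shli %r3, $138; sll %r3, %r3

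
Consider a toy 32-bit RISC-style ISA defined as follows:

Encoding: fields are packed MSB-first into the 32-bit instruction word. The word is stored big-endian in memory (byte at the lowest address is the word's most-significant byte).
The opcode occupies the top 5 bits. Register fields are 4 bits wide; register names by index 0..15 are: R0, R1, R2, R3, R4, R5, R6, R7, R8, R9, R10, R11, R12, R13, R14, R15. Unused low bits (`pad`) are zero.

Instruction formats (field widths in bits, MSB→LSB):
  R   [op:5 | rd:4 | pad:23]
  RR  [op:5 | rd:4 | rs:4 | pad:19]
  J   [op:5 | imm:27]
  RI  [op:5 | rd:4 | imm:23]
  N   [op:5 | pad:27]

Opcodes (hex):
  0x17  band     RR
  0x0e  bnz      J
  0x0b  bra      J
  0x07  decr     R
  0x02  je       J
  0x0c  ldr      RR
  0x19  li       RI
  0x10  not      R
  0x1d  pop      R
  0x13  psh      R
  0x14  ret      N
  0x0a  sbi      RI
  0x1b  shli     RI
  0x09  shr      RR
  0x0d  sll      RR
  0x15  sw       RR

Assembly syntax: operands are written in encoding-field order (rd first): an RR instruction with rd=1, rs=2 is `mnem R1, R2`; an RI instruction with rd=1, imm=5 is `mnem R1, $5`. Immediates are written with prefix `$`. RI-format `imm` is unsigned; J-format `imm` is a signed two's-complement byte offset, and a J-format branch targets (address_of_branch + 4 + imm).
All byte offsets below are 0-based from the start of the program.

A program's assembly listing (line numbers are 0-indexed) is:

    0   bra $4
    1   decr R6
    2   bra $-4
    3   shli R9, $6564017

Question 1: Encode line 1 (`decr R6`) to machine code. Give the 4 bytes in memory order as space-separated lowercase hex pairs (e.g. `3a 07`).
L1: decr op=0x7:5|rd=6:4|pad=0:23 ⇒ 0x3b000000 ⇒ big 3b 00 00 00

3b 00 00 00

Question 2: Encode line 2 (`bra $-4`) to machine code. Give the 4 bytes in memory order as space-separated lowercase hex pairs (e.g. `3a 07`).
5f ff ff fc

2. bra fields op=0xb:5|imm=-4:27 → word 5ffffffch → 5f ff ff fc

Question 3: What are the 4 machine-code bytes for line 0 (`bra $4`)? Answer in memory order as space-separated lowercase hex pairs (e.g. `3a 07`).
58 00 00 04

line 0 (bra): pack op=0xb:5|imm=4:27 = 0x58000004; big→ 58 00 00 04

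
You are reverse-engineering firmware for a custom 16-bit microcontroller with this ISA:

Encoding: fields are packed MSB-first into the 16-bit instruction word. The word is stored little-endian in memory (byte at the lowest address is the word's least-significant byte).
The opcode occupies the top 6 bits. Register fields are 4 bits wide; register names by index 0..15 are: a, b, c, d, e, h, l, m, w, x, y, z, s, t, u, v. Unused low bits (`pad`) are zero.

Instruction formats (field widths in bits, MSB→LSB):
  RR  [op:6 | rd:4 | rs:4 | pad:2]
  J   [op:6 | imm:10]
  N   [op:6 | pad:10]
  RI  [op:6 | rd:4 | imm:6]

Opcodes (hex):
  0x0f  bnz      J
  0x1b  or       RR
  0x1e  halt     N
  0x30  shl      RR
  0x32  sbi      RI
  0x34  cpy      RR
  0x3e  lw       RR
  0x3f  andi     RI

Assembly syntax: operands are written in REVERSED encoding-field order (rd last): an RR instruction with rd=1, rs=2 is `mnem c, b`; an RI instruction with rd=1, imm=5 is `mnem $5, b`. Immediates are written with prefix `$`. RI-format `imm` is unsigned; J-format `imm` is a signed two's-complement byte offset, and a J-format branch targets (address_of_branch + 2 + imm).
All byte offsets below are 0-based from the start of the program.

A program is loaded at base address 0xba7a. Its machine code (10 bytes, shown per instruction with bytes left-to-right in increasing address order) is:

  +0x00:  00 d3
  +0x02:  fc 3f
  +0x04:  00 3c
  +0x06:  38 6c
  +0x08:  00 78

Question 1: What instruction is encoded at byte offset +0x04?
+0x04: 00 3c ⇒ word 0x3c00 (little)
  top 6b → 0xf → bnz [J]
  imm@[9:0]=0x0 ⇒ $0

bnz $0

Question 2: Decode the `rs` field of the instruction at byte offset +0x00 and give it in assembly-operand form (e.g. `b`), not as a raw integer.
a

@+00  little-endian(00 d3) = 0xd300
  top 6b → 0x34 → cpy [RR]
  [9:6] rd=12 = s
  [5:2] rs=0 = a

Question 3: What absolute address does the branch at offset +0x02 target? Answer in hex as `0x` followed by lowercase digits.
0xba7a

[02] fc 3f → 0x3ffc
  op=0x3ffc>>10=0xf ⇒ bnz (J)
  imm: (w>>0)&0x3ff=0x3fc (s10→-4) → $-4
  target = base 0xba7a + off 0x02 + 2 + imm -4 = 0xba7a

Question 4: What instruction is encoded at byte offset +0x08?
+0x08: 00 78 ⇒ word 0x7800 (little)
  op=0x7800>>10=0x1e ⇒ halt (N)

halt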